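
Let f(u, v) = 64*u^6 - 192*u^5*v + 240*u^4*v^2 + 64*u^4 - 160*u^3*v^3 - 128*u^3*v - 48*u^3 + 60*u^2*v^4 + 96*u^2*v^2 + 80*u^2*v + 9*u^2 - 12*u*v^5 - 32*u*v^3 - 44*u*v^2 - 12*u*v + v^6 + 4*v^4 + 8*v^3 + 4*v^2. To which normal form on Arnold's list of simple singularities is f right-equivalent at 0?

A5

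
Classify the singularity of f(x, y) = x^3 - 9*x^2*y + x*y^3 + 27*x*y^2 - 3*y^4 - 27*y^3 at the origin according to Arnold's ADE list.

E_{7}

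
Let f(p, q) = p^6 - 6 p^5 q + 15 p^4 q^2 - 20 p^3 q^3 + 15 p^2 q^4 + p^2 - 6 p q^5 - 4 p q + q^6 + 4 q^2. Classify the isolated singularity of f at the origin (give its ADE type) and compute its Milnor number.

The Hessian of f at 0 has rank 1. Corank 1: A-series; mu = 5 gives A_5.

Type A5, Milnor number mu = 5.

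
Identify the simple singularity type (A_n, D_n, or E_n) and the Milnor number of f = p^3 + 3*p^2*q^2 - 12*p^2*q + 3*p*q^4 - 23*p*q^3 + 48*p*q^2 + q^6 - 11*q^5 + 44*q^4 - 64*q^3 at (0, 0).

The Hessian of f at 0 is [[0, 0], [0, 0]] with rank 0, so corank 2. A Groebner basis of the Jacobian ideal J(f) in C{p,q} is {-p^2 + 8*p*q + q^4 - q^3/3 - 16*q^2, p^3 + 52*p^2 - 416*p*q - 140*q^3/3 + 832*q^2, p^2*q + 25*p^2/3 - 200*p*q/3 - 119*q^3/9 + 400*q^2/3, p^2 + p*q^2 - 8*p*q - 11*q^3/3 + 16*q^2}; counting standard monomials gives mu = 7. Corank 2; j^3 = (p - 4*q)^3 is a perfect cube, so E-series; the 4-jet and mu = 7 give E_7.

Type E_7, Milnor number mu = 7.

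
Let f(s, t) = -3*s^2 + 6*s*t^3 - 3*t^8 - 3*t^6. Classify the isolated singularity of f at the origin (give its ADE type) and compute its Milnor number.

Type A_7, Milnor number mu = 7.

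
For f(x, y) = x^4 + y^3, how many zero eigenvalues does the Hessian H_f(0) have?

The Hessian at 0 is [[0, 0], [0, 0]] of rank 0; hence corank 2.

2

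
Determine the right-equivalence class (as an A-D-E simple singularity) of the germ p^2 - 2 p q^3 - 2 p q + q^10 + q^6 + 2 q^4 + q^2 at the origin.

The Hessian of f at 0 has rank 1. Corank 1: A-series; mu = 9 gives A_9.

A_9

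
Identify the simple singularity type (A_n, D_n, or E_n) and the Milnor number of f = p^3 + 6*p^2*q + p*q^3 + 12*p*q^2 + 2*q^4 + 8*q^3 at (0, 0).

Type E_{7}, Milnor number mu = 7.

The Hessian of f at 0 has rank 0. Corank 2; j^3 = (p + 2*q)^3 is a perfect cube, so E-series; the 4-jet and mu = 7 give E_7.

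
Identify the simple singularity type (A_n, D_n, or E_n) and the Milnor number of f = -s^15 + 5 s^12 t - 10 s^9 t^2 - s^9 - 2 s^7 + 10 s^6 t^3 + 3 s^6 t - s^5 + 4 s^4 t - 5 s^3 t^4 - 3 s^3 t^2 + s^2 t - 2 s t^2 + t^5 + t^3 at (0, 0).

The Hessian of f at 0 has rank 0. Corank 2; j^3 = t*(s - t)^2 has shape L^2 M (L != M), so D-series; mu = 6 gives D_6.

Type D_{6}, Milnor number mu = 6.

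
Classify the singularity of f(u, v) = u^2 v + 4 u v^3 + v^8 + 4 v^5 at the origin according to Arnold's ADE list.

D_{9}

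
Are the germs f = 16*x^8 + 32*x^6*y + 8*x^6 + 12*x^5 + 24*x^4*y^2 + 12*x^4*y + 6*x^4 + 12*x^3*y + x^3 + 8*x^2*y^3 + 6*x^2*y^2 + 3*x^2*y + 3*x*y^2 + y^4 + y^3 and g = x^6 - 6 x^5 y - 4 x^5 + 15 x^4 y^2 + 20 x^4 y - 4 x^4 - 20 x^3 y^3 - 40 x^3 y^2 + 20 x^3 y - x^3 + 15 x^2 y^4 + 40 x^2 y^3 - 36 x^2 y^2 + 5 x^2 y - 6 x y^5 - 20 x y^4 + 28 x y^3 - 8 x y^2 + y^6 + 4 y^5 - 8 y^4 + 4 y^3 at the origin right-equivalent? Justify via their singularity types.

No.

The Hessian of f at 0 has rank 0. Corank 2; j^3 = (x + y)^3 is a perfect cube, so E-series; the 4-jet and mu = 6 give E_6. The Hessian of g at 0 has rank 0. Corank 2; j^3 = -(x - 2*y)^2*(x - y) has shape L^2 M (L != M), so D-series; mu = 7 gives D_7. f is E_6 but g is D_7, hence not right-equivalent.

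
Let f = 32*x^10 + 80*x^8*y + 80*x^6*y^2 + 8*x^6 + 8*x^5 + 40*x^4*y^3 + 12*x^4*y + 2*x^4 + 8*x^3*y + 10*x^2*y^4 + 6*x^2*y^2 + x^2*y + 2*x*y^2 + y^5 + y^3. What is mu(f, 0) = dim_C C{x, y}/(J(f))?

The Hessian of f at 0 is [[0, 0], [0, 0]] with rank 0, so corank 2. A Groebner basis of the Jacobian ideal J(f) in C{x,y} is {x^3 - 2*x^2 - 9*x*y/2 - 5*y^2/2, x^2*y + x*y/2 + y^2/2, 2*x^2 + x*y^2 + 7*x*y/2 + 3*y^2/2, -4*x^2 - 15*x*y/2 + y^3 - 7*y^2/2}; counting standard monomials gives mu = 6. Corank 2; j^3 = y*(x + y)^2 has shape L^2 M (L != M), so D-series; mu = 6 gives D_6.

6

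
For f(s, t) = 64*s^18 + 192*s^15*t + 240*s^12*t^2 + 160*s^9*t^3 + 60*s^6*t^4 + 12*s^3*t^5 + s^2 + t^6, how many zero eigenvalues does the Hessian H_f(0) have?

1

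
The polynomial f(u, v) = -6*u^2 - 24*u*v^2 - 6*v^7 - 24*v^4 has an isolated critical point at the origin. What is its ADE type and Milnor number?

Type A6, Milnor number mu = 6.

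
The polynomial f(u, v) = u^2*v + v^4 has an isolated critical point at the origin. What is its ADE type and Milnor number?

The Hessian of f at 0 has rank 0. Corank 2; j^3 = u^2*v has shape L^2 M (L != M), so D-series; mu = 5 gives D_5.

Type D_{5}, Milnor number mu = 5.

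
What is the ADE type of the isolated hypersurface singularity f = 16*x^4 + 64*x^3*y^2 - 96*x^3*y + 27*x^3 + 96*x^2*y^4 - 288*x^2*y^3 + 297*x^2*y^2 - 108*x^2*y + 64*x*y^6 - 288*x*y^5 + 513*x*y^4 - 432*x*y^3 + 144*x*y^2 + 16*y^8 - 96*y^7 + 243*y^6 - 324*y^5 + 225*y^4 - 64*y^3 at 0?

E_{6}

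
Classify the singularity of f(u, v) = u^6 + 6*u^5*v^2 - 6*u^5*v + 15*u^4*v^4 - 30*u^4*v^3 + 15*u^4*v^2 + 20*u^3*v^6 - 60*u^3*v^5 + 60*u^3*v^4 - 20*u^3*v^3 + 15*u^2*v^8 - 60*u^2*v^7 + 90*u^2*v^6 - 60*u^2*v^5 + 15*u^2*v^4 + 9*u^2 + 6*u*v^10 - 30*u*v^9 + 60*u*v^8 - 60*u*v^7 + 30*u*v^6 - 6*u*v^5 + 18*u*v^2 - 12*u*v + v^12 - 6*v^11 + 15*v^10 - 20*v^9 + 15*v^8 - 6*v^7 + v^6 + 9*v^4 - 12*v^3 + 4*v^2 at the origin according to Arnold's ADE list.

The Hessian of f at 0 has rank 1. Corank 1: A-series; mu = 5 gives A_5.

A5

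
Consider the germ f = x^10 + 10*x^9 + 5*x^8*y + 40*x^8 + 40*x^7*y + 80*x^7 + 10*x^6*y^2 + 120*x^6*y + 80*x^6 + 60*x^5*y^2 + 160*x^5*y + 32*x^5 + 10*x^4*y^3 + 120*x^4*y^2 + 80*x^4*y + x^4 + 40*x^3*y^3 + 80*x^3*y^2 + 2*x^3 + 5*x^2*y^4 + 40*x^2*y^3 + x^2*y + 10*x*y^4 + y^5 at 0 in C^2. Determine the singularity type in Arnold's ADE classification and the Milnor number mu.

Type D_6, Milnor number mu = 6.

The Hessian of f at 0 is [[0, 0], [0, 0]] with rank 0, so corank 2. A Groebner basis of the Jacobian ideal J(f) in C{x,y} is {-x*y/10 + y^4, x*y^2, x^2 + x*y/2}; counting standard monomials gives mu = 6. Corank 2; j^3 = x^2*(2*x + y) has shape L^2 M (L != M), so D-series; mu = 6 gives D_6.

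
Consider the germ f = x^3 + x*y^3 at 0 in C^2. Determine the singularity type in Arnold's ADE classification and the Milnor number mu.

Type E_7, Milnor number mu = 7.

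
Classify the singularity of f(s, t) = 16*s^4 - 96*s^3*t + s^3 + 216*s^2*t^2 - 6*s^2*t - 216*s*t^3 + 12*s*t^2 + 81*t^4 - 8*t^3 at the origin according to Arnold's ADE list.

The Hessian of f at 0 is [[0, 0], [0, 0]] with rank 0, so corank 2. A Groebner basis of the Jacobian ideal J(f) in C{s,t} is {t^4, s*t^2 - 11*t^3/6, s^2 - 4*s*t + 4*t^2}; counting standard monomials gives mu = 6. Corank 2; j^3 = (s - 2*t)^3 is a perfect cube, so E-series; the 4-jet and mu = 6 give E_6.

E_{6}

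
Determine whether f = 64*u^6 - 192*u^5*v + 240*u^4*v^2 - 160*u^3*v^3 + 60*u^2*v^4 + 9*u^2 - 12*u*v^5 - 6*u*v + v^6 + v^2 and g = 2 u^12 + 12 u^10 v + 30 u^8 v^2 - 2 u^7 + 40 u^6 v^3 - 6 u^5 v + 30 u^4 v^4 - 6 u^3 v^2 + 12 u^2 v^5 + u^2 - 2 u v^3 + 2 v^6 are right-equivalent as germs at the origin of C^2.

Yes.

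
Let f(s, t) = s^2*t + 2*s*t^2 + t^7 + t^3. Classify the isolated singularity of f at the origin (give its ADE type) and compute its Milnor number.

Type D_8, Milnor number mu = 8.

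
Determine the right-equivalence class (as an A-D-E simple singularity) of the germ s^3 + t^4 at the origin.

The Hessian of f at 0 has rank 0. Corank 2; j^3 = s^3 is a perfect cube, so E-series; the 4-jet and mu = 6 give E_6.

E_6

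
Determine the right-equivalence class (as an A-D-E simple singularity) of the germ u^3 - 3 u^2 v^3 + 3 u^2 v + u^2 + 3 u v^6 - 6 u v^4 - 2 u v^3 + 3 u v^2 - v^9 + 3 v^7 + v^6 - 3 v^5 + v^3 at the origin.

The Hessian of f at 0 has rank 1. Corank 1: A-series; mu = 2 gives A_2.

A_2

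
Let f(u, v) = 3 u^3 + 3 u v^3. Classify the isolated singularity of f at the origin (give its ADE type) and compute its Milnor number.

Type E_{7}, Milnor number mu = 7.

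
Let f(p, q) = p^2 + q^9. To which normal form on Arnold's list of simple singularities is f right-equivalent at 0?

The Hessian of f at 0 is [[2, 0], [0, 0]] with rank 1, so corank 1. A Groebner basis of the Jacobian ideal J(f) in C{p,q} is {q^8, p}; counting standard monomials gives mu = 8. Corank 1: A-series; mu = 8 gives A_8.

A_8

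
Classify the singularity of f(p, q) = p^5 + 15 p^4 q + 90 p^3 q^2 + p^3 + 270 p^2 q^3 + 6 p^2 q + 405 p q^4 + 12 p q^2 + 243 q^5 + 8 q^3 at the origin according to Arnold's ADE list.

E_8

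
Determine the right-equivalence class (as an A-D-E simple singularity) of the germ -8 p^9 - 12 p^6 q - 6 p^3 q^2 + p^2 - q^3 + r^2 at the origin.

A_{2}

The Hessian of f at 0 has rank 2. Corank 1: A-series; mu = 2 gives A_2.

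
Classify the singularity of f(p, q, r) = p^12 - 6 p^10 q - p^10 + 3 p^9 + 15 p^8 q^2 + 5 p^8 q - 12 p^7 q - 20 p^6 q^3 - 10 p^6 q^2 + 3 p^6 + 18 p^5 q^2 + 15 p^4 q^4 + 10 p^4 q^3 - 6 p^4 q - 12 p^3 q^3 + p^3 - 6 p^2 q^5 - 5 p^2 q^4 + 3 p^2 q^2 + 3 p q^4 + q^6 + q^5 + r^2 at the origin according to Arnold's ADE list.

The Hessian of f at 0 has rank 1. Corank 2; j^3 = p^3 is a perfect cube, so E-series; the 5-jet and mu = 8 give E_8.

E_{8}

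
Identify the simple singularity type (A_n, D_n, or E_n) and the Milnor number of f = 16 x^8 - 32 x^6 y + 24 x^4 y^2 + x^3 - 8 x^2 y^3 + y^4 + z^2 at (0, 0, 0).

The Hessian of f at 0 is [[0, 0, 0], [0, 0, 0], [0, 0, 2]] with rank 1, so corank 2. A Groebner basis of the Jacobian ideal J(f) in C{x,y,z} is {y^3, x^2, z}; counting standard monomials gives mu = 6. Corank 2; j^3 = x^3 is a perfect cube, so E-series; the 4-jet and mu = 6 give E_6.

Type E_6, Milnor number mu = 6.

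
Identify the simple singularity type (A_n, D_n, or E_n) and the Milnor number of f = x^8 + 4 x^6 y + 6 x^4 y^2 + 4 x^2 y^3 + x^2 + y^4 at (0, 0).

Type A_{3}, Milnor number mu = 3.

The Hessian of f at 0 has rank 1. Corank 1: A-series; mu = 3 gives A_3.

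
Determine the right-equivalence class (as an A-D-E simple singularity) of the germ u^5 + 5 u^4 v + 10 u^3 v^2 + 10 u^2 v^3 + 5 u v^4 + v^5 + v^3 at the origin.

The Hessian of f at 0 is [[0, 0], [0, 0]] with rank 0, so corank 2. A Groebner basis of the Jacobian ideal J(f) in C{u,v} is {u^4 + 4*u^3*v, v^2}; counting standard monomials gives mu = 8. Corank 2; j^3 = v^3 is a perfect cube, so E-series; the 5-jet and mu = 8 give E_8.

E_8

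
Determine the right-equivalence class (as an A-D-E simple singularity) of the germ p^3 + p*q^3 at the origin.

E_7

The Hessian of f at 0 has rank 0. Corank 2; j^3 = p^3 is a perfect cube, so E-series; the 4-jet and mu = 7 give E_7.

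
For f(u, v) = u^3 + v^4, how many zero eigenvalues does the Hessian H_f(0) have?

2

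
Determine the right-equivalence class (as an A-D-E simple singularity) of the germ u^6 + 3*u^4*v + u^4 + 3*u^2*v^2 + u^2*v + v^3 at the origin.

D_4

The Hessian of f at 0 is [[0, 0], [0, 0]] with rank 0, so corank 2. A Groebner basis of the Jacobian ideal J(f) in C{u,v} is {v^3, u^2 + 3*v^2, u*v}; counting standard monomials gives mu = 4. Corank 2; j^3 = v*(u^2 + v^2) splits into three distinct lines over C (the quadratic factor has nonzero discriminant), so D_4.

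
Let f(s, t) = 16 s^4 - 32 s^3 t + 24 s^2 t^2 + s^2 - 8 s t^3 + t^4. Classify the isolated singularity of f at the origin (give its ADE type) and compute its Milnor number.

Type A_{3}, Milnor number mu = 3.

The Hessian of f at 0 has rank 1. Corank 1: A-series; mu = 3 gives A_3.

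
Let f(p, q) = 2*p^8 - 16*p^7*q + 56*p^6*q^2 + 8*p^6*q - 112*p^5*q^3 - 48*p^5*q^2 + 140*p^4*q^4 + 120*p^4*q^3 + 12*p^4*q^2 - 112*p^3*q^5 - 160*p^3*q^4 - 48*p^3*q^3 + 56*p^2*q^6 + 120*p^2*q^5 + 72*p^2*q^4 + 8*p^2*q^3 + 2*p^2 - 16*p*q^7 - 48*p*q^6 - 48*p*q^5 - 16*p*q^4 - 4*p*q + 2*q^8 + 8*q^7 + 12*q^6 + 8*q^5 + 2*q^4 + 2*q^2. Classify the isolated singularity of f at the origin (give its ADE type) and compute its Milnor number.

Type A_{3}, Milnor number mu = 3.

The Hessian of f at 0 is [[4, -4], [-4, 4]] with rank 1, so corank 1. A Groebner basis of the Jacobian ideal J(f) in C{p,q} is {q^3, p - q}; counting standard monomials gives mu = 3. Corank 1: A-series; mu = 3 gives A_3.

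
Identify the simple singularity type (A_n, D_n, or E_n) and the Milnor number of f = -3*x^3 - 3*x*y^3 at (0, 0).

Type E7, Milnor number mu = 7.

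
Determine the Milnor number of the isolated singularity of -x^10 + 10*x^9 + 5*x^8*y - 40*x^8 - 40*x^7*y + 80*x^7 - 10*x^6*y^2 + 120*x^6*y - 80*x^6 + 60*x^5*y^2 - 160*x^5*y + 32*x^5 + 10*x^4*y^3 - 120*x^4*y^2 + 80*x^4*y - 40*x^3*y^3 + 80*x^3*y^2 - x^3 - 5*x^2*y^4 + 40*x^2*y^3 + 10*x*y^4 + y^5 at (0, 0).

8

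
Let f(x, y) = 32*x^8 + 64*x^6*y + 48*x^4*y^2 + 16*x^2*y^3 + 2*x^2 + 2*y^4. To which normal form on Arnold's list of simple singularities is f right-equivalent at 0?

A3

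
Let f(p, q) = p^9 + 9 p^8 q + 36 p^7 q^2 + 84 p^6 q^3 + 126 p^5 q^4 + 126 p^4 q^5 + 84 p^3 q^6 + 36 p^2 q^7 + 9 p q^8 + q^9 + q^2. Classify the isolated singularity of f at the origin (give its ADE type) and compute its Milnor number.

The Hessian of f at 0 is [[0, 0], [0, 2]] with rank 1, so corank 1. A Groebner basis of the Jacobian ideal J(f) in C{p,q} is {p^8, q}; counting standard monomials gives mu = 8. Corank 1: A-series; mu = 8 gives A_8.

Type A8, Milnor number mu = 8.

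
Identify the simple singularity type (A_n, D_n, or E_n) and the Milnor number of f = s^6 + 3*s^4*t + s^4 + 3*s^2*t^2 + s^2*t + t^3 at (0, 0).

The Hessian of f at 0 is [[0, 0], [0, 0]] with rank 0, so corank 2. A Groebner basis of the Jacobian ideal J(f) in C{s,t} is {t^3, s^2 + 3*t^2, s*t}; counting standard monomials gives mu = 4. Corank 2; j^3 = t*(s^2 + t^2) splits into three distinct lines over C (the quadratic factor has nonzero discriminant), so D_4.

Type D_4, Milnor number mu = 4.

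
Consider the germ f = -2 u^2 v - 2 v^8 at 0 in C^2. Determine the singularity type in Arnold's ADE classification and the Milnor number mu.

Type D9, Milnor number mu = 9.

The Hessian of f at 0 is [[0, 0], [0, 0]] with rank 0, so corank 2. A Groebner basis of the Jacobian ideal J(f) in C{u,v} is {u^2/8 + v^7, u^3, u*v}; counting standard monomials gives mu = 9. Corank 2; j^3 = -2*u^2*v has shape L^2 M (L != M), so D-series; mu = 9 gives D_9.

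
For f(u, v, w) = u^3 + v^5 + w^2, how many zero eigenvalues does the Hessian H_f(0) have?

The Hessian at 0 is [[0, 0, 0], [0, 0, 0], [0, 0, 2]] of rank 1; hence corank 2.

2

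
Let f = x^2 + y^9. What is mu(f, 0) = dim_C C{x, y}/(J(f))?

8

The Hessian of f at 0 has rank 1. Corank 1: A-series; mu = 8 gives A_8.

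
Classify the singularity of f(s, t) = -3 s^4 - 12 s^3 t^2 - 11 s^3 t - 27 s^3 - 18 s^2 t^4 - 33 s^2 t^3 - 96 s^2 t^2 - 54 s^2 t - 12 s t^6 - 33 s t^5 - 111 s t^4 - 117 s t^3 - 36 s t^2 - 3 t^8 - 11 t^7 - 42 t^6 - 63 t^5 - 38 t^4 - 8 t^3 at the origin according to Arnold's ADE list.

E_{7}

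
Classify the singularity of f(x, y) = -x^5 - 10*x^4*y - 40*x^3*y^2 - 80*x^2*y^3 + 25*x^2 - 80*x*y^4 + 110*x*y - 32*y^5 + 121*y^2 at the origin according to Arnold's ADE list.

The Hessian of f at 0 is [[50, 110], [110, 242]] with rank 1, so corank 1. A Groebner basis of the Jacobian ideal J(f) in C{x,y} is {y^4, x + 11*y/5}; counting standard monomials gives mu = 4. Corank 1: A-series; mu = 4 gives A_4.

A4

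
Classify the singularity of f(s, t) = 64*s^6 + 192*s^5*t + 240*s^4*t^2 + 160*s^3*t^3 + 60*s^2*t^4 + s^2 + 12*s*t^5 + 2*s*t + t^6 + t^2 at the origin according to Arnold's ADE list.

A_5

The Hessian of f at 0 is [[2, 2], [2, 2]] with rank 1, so corank 1. A Groebner basis of the Jacobian ideal J(f) in C{s,t} is {t^5, s + t}; counting standard monomials gives mu = 5. Corank 1: A-series; mu = 5 gives A_5.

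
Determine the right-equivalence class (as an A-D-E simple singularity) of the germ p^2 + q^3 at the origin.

A_{2}

The Hessian of f at 0 has rank 1. Corank 1: A-series; mu = 2 gives A_2.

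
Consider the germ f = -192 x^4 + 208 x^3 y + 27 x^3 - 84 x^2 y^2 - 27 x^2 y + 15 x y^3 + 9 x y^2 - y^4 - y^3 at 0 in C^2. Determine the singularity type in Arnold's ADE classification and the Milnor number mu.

The Hessian of f at 0 is [[0, 0], [0, 0]] with rank 0, so corank 2. A Groebner basis of the Jacobian ideal J(f) in C{x,y} is {19683*x^2/16 - 6561*x*y/8 + y^4 - 27*y^3/16 + 2187*y^2/16, x^3 - 189*x^2/16 + 63*x*y/8 - y^3/48 - 21*y^2/16, x^2*y - 405*x^2/16 + 135*x*y/8 - 11*y^3/144 - 45*y^2/16, -81*x^2/2 + x*y^2 + 27*x*y - 5*y^3/18 - 9*y^2/2}; counting standard monomials gives mu = 7. Corank 2; j^3 = (3*x - y)^3 is a perfect cube, so E-series; the 4-jet and mu = 7 give E_7.

Type E7, Milnor number mu = 7.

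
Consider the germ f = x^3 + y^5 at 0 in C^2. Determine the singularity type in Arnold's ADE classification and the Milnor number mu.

Type E_{8}, Milnor number mu = 8.

The Hessian of f at 0 is [[0, 0], [0, 0]] with rank 0, so corank 2. A Groebner basis of the Jacobian ideal J(f) in C{x,y} is {y^4, x^2}; counting standard monomials gives mu = 8. Corank 2; j^3 = x^3 is a perfect cube, so E-series; the 5-jet and mu = 8 give E_8.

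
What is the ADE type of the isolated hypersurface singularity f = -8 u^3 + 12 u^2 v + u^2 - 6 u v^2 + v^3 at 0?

A2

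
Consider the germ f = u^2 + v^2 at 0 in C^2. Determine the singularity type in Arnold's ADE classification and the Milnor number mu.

The Hessian of f at 0 is [[2, 0], [0, 2]] with rank 2, so corank 0. A Groebner basis of the Jacobian ideal J(f) in C{u,v} is {u, v}; counting standard monomials gives mu = 1. Corank 0: nondegenerate Morse point, so A_1.

Type A_1, Milnor number mu = 1.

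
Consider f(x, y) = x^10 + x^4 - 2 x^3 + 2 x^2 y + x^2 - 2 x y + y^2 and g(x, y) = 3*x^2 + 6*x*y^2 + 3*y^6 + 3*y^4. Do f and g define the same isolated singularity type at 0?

No.

The Hessian of f at 0 has rank 1. Corank 1: A-series; mu = 9 gives A_9. The Hessian of g at 0 has rank 1. Corank 1: A-series; mu = 5 gives A_5. f is A_9 but g is A_5, hence not right-equivalent.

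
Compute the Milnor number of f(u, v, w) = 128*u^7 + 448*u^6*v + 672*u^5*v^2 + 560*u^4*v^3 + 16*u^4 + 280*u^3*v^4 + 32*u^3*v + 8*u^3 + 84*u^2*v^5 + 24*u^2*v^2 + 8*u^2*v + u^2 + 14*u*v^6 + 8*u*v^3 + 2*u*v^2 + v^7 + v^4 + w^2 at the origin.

6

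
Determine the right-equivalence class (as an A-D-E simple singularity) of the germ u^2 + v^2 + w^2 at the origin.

The Hessian of f at 0 is [[2, 0, 0], [0, 2, 0], [0, 0, 2]] with rank 3, so corank 0. A Groebner basis of the Jacobian ideal J(f) in C{u,v,w} is {u, v, w}; counting standard monomials gives mu = 1. Corank 0: nondegenerate Morse point, so A_1.

A_1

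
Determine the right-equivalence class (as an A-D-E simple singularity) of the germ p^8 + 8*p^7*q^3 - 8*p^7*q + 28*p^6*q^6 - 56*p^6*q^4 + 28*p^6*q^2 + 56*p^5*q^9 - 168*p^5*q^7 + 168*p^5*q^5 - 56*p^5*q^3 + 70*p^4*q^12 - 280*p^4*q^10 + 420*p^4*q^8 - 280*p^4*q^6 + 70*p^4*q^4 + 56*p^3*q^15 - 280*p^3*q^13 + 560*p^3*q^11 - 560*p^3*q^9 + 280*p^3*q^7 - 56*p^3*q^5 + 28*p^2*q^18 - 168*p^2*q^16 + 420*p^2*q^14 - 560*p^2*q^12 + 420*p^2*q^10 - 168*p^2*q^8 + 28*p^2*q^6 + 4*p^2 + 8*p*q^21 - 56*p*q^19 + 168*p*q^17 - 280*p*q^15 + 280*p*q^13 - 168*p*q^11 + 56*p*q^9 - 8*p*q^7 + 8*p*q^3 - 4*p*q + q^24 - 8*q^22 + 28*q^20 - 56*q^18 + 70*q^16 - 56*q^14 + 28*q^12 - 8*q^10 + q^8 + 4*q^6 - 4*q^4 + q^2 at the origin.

A_{7}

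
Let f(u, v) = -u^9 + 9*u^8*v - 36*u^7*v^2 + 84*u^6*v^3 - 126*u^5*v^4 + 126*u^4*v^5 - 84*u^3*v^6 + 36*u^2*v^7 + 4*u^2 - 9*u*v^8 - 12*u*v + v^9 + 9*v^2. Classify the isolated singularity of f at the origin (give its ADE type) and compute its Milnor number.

Type A_{8}, Milnor number mu = 8.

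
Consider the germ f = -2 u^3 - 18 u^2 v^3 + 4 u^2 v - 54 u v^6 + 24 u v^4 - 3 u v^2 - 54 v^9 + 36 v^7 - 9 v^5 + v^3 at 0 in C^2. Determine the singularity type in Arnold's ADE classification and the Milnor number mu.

The Hessian of f at 0 is [[0, 0], [0, 0]] with rank 0, so corank 2. A Groebner basis of the Jacobian ideal J(f) in C{u,v} is {v^3, u^2 - 3*v^2/2, u*v - 3*v^2/2}; counting standard monomials gives mu = 4. Corank 2; j^3 = -(u - v)*(2*u^2 - 2*u*v + v^2) splits into three distinct lines over C (the quadratic factor has nonzero discriminant), so D_4.

Type D_4, Milnor number mu = 4.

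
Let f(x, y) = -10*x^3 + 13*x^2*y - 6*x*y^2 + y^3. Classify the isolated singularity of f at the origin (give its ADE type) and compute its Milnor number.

Type D4, Milnor number mu = 4.

The Hessian of f at 0 is [[0, 0], [0, 0]] with rank 0, so corank 2. A Groebner basis of the Jacobian ideal J(f) in C{x,y} is {y^3, x^2 - 3*y^2/11, x*y - 6*y^2/11}; counting standard monomials gives mu = 4. Corank 2; j^3 = -(2*x - y)*(5*x^2 - 4*x*y + y^2) splits into three distinct lines over C (the quadratic factor has nonzero discriminant), so D_4.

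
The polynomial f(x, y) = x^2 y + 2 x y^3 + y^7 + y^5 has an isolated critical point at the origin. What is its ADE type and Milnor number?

The Hessian of f at 0 has rank 0. Corank 2; j^3 = x^2*y has shape L^2 M (L != M), so D-series; mu = 8 gives D_8.

Type D8, Milnor number mu = 8.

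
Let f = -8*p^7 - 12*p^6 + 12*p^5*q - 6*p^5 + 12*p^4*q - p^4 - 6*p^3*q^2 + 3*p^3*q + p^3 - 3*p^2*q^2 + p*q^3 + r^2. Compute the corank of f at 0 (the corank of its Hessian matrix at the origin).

2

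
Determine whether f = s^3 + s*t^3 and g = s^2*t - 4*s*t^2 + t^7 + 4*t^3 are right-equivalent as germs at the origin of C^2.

The Hessian of f at 0 is [[0, 0], [0, 0]] with rank 0, so corank 2. A Groebner basis of the Jacobian ideal J(f) in C{s,t} is {s^3, s*t^2, 3*s^2 + t^3}; counting standard monomials gives mu = 7. Corank 2; j^3 = s^3 is a perfect cube, so E-series; the 4-jet and mu = 7 give E_7. The Hessian of g at 0 is [[0, 0], [0, 0]] with rank 0, so corank 2. A Groebner basis of the Jacobian ideal J(g) in C{s,t} is {s^2/7 + t^6 - 4*t^2/7, s^3 - 8*t^3, s*t - 2*t^2}; counting standard monomials gives mu = 8. Corank 2; j^3 = t*(s - 2*t)^2 has shape L^2 M (L != M), so D-series; mu = 8 gives D_8. f is E_7 but g is D_8, hence not right-equivalent.

No.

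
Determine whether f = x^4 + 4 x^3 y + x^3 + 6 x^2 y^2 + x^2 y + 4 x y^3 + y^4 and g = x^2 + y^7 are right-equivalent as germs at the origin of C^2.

The Hessian of f at 0 has rank 0. Corank 2; j^3 = x^2*(x + y) has shape L^2 M (L != M), so D-series; mu = 5 gives D_5. The Hessian of g at 0 has rank 1. Corank 1: A-series; mu = 6 gives A_6. f is D_5 but g is A_6, hence not right-equivalent.

No.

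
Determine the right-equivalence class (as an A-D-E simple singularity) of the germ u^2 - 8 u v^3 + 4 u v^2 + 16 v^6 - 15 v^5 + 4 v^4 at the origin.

The Hessian of f at 0 is [[2, 0], [0, 0]] with rank 1, so corank 1. A Groebner basis of the Jacobian ideal J(f) in C{u,v} is {-u/4 + v^3 - v^2/2, u^2, u*v + u/2 + v^2}; counting standard monomials gives mu = 4. Corank 1: A-series; mu = 4 gives A_4.

A_{4}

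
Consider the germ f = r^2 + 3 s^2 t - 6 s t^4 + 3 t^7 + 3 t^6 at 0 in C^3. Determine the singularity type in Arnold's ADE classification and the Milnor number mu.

Type D7, Milnor number mu = 7.

The Hessian of f at 0 has rank 1. Corank 2; j^3 = 3*s^2*t has shape L^2 M (L != M), so D-series; mu = 7 gives D_7.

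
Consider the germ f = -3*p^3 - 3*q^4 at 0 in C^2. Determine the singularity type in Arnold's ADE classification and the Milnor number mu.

Type E6, Milnor number mu = 6.

The Hessian of f at 0 has rank 0. Corank 2; j^3 = -3*p^3 is a perfect cube, so E-series; the 4-jet and mu = 6 give E_6.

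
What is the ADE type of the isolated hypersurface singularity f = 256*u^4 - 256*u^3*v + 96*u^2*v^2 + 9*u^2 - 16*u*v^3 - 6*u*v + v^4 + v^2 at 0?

A_{3}

The Hessian of f at 0 is [[18, -6], [-6, 2]] with rank 1, so corank 1. A Groebner basis of the Jacobian ideal J(f) in C{u,v} is {v^3, u - v/3}; counting standard monomials gives mu = 3. Corank 1: A-series; mu = 3 gives A_3.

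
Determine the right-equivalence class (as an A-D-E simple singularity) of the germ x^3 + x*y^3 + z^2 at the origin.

E_{7}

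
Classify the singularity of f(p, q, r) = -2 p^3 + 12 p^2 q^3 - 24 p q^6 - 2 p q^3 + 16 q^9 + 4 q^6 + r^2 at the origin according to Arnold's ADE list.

The Hessian of f at 0 has rank 1. Corank 2; j^3 = -2*p^3 is a perfect cube, so E-series; the 4-jet and mu = 7 give E_7.

E_7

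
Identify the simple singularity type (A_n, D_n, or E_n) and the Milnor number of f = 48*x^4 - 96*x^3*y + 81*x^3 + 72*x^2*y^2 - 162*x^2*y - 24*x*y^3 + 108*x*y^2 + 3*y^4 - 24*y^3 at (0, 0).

Type E_{6}, Milnor number mu = 6.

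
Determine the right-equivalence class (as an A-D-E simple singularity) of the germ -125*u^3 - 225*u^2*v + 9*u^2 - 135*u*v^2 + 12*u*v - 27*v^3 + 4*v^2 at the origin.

A_2

The Hessian of f at 0 is [[18, 12], [12, 8]] with rank 1, so corank 1. A Groebner basis of the Jacobian ideal J(f) in C{u,v} is {v^2, u + 2*v/3}; counting standard monomials gives mu = 2. Corank 1: A-series; mu = 2 gives A_2.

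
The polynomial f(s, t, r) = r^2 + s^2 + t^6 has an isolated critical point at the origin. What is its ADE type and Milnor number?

Type A_{5}, Milnor number mu = 5.

The Hessian of f at 0 has rank 2. Corank 1: A-series; mu = 5 gives A_5.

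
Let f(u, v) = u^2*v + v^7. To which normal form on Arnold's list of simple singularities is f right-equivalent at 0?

D8

The Hessian of f at 0 is [[0, 0], [0, 0]] with rank 0, so corank 2. A Groebner basis of the Jacobian ideal J(f) in C{u,v} is {u^2/7 + v^6, u^3, u*v}; counting standard monomials gives mu = 8. Corank 2; j^3 = u^2*v has shape L^2 M (L != M), so D-series; mu = 8 gives D_8.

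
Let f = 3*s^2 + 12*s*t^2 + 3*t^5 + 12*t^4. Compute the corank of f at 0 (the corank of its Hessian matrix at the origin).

1

The Hessian at 0 is [[6, 0], [0, 0]] of rank 1; hence corank 1.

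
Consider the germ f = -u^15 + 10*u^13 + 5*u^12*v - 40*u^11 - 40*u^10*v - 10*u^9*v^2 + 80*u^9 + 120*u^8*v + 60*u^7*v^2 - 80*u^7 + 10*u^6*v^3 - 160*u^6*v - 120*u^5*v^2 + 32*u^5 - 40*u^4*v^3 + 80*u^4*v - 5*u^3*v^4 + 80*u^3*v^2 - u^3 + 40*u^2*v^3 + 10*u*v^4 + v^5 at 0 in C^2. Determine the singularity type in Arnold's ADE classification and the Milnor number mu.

Type E_8, Milnor number mu = 8.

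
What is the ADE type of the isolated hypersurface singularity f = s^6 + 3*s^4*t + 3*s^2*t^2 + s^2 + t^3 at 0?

A2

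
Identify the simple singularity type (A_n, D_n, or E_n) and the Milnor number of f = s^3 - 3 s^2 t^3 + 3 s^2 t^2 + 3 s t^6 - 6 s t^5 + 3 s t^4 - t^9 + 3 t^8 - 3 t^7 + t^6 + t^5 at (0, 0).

Type E_8, Milnor number mu = 8.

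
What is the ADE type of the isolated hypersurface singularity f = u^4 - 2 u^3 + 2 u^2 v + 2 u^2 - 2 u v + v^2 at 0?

The Hessian of f at 0 has rank 2. Corank 0: nondegenerate Morse point, so A_1.

A_1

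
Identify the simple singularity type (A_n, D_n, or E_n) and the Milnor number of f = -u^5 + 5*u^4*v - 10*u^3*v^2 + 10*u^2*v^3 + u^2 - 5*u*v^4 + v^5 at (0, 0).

Type A4, Milnor number mu = 4.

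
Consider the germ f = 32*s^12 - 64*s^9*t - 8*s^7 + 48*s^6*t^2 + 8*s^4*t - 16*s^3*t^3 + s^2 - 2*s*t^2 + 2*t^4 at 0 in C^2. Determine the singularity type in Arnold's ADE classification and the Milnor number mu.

Type A_{3}, Milnor number mu = 3.

The Hessian of f at 0 has rank 1. Corank 1: A-series; mu = 3 gives A_3.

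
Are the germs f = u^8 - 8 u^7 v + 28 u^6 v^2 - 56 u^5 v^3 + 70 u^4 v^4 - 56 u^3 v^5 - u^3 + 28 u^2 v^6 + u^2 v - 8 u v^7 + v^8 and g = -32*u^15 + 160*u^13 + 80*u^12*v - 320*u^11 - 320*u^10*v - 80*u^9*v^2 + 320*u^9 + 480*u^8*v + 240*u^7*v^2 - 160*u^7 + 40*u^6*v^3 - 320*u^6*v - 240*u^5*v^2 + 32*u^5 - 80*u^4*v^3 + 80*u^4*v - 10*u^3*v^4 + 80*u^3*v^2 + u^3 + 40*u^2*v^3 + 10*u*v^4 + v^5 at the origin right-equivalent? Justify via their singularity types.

No.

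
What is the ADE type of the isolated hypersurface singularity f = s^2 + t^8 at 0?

The Hessian of f at 0 has rank 1. Corank 1: A-series; mu = 7 gives A_7.

A7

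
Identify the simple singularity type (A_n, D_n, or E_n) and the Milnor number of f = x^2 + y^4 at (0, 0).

Type A_3, Milnor number mu = 3.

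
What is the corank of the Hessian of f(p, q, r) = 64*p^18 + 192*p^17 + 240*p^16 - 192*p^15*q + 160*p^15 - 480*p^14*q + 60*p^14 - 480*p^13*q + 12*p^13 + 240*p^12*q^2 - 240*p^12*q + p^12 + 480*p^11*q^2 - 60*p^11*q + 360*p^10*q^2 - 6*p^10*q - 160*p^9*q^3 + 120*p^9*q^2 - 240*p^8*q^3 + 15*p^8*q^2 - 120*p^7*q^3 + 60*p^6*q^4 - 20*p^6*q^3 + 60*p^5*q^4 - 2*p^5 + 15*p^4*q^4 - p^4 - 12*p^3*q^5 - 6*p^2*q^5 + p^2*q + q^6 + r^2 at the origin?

Hessian at 0 has rank 1.

2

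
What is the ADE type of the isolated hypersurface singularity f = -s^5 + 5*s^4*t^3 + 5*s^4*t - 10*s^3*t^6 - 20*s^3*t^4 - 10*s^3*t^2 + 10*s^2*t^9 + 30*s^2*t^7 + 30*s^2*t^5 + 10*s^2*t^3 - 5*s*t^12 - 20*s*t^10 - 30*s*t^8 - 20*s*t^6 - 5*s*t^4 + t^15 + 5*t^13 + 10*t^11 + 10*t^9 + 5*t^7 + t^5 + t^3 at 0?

E_{8}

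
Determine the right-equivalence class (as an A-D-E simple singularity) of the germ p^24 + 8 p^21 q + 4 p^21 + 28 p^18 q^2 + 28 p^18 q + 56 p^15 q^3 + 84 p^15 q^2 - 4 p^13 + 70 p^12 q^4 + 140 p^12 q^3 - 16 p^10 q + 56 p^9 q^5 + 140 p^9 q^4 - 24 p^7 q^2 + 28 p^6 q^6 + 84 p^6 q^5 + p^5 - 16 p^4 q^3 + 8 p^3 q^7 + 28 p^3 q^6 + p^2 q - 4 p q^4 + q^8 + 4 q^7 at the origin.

D_9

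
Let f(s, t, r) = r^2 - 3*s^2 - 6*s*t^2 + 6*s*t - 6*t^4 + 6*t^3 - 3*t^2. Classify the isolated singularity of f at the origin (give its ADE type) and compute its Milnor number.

Type A3, Milnor number mu = 3.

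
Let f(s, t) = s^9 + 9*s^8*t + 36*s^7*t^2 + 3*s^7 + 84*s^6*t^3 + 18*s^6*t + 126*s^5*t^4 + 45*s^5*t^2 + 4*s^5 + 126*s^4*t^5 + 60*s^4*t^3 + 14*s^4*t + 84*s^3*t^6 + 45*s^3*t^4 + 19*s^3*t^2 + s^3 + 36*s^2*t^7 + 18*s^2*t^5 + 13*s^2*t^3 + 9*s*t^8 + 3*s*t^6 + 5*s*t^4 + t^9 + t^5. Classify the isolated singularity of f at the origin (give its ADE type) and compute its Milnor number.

The Hessian of f at 0 has rank 0. Corank 2; j^3 = s^3 is a perfect cube, so E-series; the 5-jet and mu = 8 give E_8.

Type E_{8}, Milnor number mu = 8.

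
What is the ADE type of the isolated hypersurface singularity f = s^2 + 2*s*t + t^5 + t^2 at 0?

A_{4}

The Hessian of f at 0 has rank 1. Corank 1: A-series; mu = 4 gives A_4.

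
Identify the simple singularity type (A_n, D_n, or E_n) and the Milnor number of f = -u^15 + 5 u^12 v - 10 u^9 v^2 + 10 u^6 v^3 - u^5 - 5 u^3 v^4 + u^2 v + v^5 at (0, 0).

Type D_{6}, Milnor number mu = 6.

The Hessian of f at 0 is [[0, 0], [0, 0]] with rank 0, so corank 2. A Groebner basis of the Jacobian ideal J(f) in C{u,v} is {u^2/5 + v^4, u^3, u*v}; counting standard monomials gives mu = 6. Corank 2; j^3 = u^2*v has shape L^2 M (L != M), so D-series; mu = 6 gives D_6.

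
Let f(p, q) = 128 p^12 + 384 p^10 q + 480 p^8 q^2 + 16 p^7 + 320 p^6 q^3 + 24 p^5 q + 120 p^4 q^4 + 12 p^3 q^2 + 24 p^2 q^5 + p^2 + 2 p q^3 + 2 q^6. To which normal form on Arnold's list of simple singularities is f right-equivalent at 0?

A_{5}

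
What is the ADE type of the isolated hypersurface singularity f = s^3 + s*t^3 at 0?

E7

The Hessian of f at 0 is [[0, 0], [0, 0]] with rank 0, so corank 2. A Groebner basis of the Jacobian ideal J(f) in C{s,t} is {s^3, s*t^2, 3*s^2 + t^3}; counting standard monomials gives mu = 7. Corank 2; j^3 = s^3 is a perfect cube, so E-series; the 4-jet and mu = 7 give E_7.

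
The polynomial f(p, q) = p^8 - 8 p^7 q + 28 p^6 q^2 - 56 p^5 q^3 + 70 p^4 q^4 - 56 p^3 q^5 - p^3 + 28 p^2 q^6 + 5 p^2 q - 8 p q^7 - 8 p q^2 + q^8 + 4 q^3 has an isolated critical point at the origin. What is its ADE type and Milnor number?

Type D_{9}, Milnor number mu = 9.

The Hessian of f at 0 has rank 0. Corank 2; j^3 = -(p - 2*q)^2*(p - q) has shape L^2 M (L != M), so D-series; mu = 9 gives D_9.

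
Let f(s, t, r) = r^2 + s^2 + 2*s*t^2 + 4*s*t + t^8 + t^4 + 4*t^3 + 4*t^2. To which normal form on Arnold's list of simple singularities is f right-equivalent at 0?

A_7

The Hessian of f at 0 has rank 2. Corank 1: A-series; mu = 7 gives A_7.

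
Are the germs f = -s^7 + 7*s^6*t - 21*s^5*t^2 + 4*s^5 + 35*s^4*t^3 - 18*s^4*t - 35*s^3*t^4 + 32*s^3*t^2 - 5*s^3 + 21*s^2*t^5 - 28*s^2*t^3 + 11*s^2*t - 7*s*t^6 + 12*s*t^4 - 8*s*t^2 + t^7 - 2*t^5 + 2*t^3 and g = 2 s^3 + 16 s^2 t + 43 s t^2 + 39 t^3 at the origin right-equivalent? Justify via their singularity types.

Yes.

The Hessian of f at 0 has rank 0. Corank 2; j^3 = -(s - t)*(5*s^2 - 6*s*t + 2*t^2) splits into three distinct lines over C (the quadratic factor has nonzero discriminant), so D_4. The Hessian of g at 0 has rank 0. Corank 2; j^3 = (s + 3*t)*(2*s^2 + 10*s*t + 13*t^2) splits into three distinct lines over C (the quadratic factor has nonzero discriminant), so D_4. Both have type D_4, hence right-equivalent.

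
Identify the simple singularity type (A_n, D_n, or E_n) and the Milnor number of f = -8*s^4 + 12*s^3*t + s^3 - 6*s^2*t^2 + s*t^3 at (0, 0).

Type E_{7}, Milnor number mu = 7.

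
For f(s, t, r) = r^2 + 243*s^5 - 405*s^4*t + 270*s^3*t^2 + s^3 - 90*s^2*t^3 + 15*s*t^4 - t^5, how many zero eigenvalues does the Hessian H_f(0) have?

2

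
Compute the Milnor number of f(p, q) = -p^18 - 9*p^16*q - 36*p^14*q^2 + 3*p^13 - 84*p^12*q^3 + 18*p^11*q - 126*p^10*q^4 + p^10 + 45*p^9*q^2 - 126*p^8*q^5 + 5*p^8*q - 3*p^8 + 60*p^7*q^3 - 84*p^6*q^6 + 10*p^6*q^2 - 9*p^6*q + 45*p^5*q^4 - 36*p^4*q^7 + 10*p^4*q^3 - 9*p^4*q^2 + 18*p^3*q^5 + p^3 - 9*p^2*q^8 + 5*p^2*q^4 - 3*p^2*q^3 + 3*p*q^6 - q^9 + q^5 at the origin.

The Hessian of f at 0 has rank 0. Corank 2; j^3 = p^3 is a perfect cube, so E-series; the 5-jet and mu = 8 give E_8.

8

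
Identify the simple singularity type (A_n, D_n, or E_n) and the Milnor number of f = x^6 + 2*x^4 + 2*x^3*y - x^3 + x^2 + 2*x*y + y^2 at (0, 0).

The Hessian of f at 0 has rank 1. Corank 1: A-series; mu = 2 gives A_2.

Type A2, Milnor number mu = 2.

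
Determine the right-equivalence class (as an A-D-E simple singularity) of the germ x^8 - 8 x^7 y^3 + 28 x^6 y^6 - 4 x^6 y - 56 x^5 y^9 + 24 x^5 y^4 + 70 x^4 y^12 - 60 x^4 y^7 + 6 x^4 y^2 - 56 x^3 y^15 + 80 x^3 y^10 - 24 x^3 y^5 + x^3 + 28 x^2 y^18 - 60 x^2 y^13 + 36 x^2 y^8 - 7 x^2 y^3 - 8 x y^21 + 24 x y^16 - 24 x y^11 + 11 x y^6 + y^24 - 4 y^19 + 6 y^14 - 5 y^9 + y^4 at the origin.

E_{6}

The Hessian of f at 0 is [[0, 0], [0, 0]] with rank 0, so corank 2. A Groebner basis of the Jacobian ideal J(f) in C{x,y} is {y^3, x^2}; counting standard monomials gives mu = 6. Corank 2; j^3 = x^3 is a perfect cube, so E-series; the 4-jet and mu = 6 give E_6.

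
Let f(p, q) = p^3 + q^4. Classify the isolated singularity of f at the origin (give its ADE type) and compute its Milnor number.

Type E_6, Milnor number mu = 6.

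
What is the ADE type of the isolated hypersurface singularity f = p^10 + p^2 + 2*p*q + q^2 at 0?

A9

The Hessian of f at 0 has rank 1. Corank 1: A-series; mu = 9 gives A_9.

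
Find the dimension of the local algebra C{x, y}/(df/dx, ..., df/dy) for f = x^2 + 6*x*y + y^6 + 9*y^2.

The Hessian of f at 0 has rank 1. Corank 1: A-series; mu = 5 gives A_5.

5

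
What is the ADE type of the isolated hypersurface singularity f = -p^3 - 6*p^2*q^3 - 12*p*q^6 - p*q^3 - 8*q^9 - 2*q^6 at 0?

E7

The Hessian of f at 0 is [[0, 0], [0, 0]] with rank 0, so corank 2. A Groebner basis of the Jacobian ideal J(f) in C{p,q} is {p^3, p*q^2, 3*p^2 + q^3}; counting standard monomials gives mu = 7. Corank 2; j^3 = -p^3 is a perfect cube, so E-series; the 4-jet and mu = 7 give E_7.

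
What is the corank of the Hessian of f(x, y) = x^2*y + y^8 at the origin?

2

Hessian at 0 has rank 0.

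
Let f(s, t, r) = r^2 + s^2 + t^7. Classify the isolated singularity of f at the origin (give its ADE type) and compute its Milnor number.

Type A6, Milnor number mu = 6.

The Hessian of f at 0 is [[2, 0, 0], [0, 0, 0], [0, 0, 2]] with rank 2, so corank 1. A Groebner basis of the Jacobian ideal J(f) in C{s,t,r} is {t^6, s, r}; counting standard monomials gives mu = 6. Corank 1: A-series; mu = 6 gives A_6.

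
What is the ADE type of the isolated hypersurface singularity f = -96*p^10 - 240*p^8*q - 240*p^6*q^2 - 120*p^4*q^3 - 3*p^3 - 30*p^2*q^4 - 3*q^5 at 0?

E_8

The Hessian of f at 0 is [[0, 0], [0, 0]] with rank 0, so corank 2. A Groebner basis of the Jacobian ideal J(f) in C{p,q} is {q^4, p^2}; counting standard monomials gives mu = 8. Corank 2; j^3 = -3*p^3 is a perfect cube, so E-series; the 5-jet and mu = 8 give E_8.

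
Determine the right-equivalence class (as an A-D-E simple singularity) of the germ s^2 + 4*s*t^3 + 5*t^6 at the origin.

The Hessian of f at 0 has rank 1. Corank 1: A-series; mu = 5 gives A_5.

A_5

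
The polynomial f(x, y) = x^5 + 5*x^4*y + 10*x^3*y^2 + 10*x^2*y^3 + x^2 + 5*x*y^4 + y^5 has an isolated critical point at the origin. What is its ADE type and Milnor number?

The Hessian of f at 0 is [[2, 0], [0, 0]] with rank 1, so corank 1. A Groebner basis of the Jacobian ideal J(f) in C{x,y} is {y^4, x}; counting standard monomials gives mu = 4. Corank 1: A-series; mu = 4 gives A_4.

Type A_4, Milnor number mu = 4.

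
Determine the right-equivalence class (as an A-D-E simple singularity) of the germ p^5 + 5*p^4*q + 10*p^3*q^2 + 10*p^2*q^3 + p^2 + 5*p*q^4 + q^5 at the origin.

A4

The Hessian of f at 0 has rank 1. Corank 1: A-series; mu = 4 gives A_4.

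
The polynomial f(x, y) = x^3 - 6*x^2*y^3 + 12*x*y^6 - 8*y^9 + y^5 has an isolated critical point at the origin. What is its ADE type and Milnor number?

The Hessian of f at 0 has rank 0. Corank 2; j^3 = x^3 is a perfect cube, so E-series; the 5-jet and mu = 8 give E_8.

Type E8, Milnor number mu = 8.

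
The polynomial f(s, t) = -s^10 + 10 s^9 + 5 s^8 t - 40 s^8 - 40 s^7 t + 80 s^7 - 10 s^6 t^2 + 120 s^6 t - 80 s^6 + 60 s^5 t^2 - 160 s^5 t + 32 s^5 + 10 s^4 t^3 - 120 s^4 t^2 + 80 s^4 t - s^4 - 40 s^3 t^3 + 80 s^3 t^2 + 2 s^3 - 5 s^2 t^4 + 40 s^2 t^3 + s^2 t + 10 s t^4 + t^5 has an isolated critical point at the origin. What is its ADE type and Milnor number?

The Hessian of f at 0 is [[0, 0], [0, 0]] with rank 0, so corank 2. A Groebner basis of the Jacobian ideal J(f) in C{s,t} is {-s*t/10 + t^4, s*t^2, s^2 + s*t/2}; counting standard monomials gives mu = 6. Corank 2; j^3 = s^2*(2*s + t) has shape L^2 M (L != M), so D-series; mu = 6 gives D_6.

Type D_{6}, Milnor number mu = 6.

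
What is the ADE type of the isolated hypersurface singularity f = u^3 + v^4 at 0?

E6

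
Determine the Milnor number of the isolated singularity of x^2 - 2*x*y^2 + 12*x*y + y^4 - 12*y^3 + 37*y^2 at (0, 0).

The Hessian of f at 0 has rank 2. Corank 0: nondegenerate Morse point, so A_1.

1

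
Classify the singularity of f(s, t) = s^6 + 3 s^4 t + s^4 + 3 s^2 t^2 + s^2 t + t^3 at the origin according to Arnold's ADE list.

The Hessian of f at 0 has rank 0. Corank 2; j^3 = t*(s^2 + t^2) splits into three distinct lines over C (the quadratic factor has nonzero discriminant), so D_4.

D4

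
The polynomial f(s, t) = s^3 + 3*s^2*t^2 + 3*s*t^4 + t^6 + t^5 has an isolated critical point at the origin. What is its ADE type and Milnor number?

The Hessian of f at 0 has rank 0. Corank 2; j^3 = s^3 is a perfect cube, so E-series; the 5-jet and mu = 8 give E_8.

Type E_8, Milnor number mu = 8.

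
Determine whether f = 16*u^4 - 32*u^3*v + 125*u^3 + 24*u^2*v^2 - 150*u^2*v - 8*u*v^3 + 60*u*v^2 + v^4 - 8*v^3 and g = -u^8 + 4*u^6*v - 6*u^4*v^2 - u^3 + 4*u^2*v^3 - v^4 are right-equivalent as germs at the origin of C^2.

The Hessian of f at 0 is [[0, 0], [0, 0]] with rank 0, so corank 2. A Groebner basis of the Jacobian ideal J(f) in C{u,v} is {v^4, u*v^2 - 13*v^3/30, u^2 - 4*u*v/5 + 4*v^2/25}; counting standard monomials gives mu = 6. Corank 2; j^3 = (5*u - 2*v)^3 is a perfect cube, so E-series; the 4-jet and mu = 6 give E_6. The Hessian of g at 0 is [[0, 0], [0, 0]] with rank 0, so corank 2. A Groebner basis of the Jacobian ideal J(g) in C{u,v} is {v^3, u^2}; counting standard monomials gives mu = 6. Corank 2; j^3 = -u^3 is a perfect cube, so E-series; the 4-jet and mu = 6 give E_6. Both have type E_6, hence right-equivalent.

Yes.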